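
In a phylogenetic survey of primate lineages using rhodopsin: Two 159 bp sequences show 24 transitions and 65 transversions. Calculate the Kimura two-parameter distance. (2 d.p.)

P = 24/159 ≈ 0.150943 and Q = 65/159 ≈ 0.408805.
Under the Kimura two-parameter model, d = −½ ln(1 − 2P − Q) − ¼ ln(1 − 2Q).
1 − 2P − Q = 0.289309, giving −½ ln(0.289309) = 0.620130.
1 − 2Q = 0.18239, giving −¼ ln(0.18239) = 0.425402.
d = 0.620130 + 0.425402 = 1.045532.

1.05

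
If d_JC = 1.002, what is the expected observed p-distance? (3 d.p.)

0.553

p = (3/4)(1 − e^(−4d/3)) = 0.75 × (1 − e^(-1.336)) = 0.75 × (1 − 0.262895) = 0.552829.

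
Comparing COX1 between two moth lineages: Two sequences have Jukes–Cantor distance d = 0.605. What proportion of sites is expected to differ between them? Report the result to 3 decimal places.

0.415

p = (3/4)(1 − e^(−4d/3)) = 0.75 × (1 − e^(-0.806667)) = 0.75 × (1 − 0.446343) = 0.415243.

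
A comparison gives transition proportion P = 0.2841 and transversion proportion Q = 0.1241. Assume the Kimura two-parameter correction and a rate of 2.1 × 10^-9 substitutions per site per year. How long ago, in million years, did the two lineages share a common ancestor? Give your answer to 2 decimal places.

Under the Kimura two-parameter model, d = −½ ln(1 − 2P − Q) − ¼ ln(1 − 2Q).
1 − 2P − Q = 0.3077, giving −½ ln(0.3077) = 0.589315.
1 − 2Q = 0.7518, giving −¼ ln(0.7518) = 0.071321.
d = 0.589315 + 0.071321 = 0.660636.
Under a molecular clock d = 2μt, so t = d/(2μ) = 0.660636 / (2 × 2.1 × 10^-9) = 157.29 million years.

157.29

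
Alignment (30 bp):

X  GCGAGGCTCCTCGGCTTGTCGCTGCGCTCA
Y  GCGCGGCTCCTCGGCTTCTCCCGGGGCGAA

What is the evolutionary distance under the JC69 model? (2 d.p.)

0.28

The sequences differ at 7 of 30 sites (4, 18, 21, 23, 25, 28, 29), so p = 7/30 ≈ 0.233333.
d = −(3/4) ln(1 − 4p/3) = −0.75 ln(1 − 0.311111) = −0.75 ln(0.688889)
  = −0.75 × (-0.372675) = 0.279506 substitutions/site.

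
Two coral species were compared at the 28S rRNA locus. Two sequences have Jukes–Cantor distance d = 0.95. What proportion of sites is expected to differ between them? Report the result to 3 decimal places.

0.539

p = (3/4)(1 − e^(−4d/3)) = 0.75 × (1 − e^(-1.266667)) = 0.75 × (1 − 0.281769) = 0.538673.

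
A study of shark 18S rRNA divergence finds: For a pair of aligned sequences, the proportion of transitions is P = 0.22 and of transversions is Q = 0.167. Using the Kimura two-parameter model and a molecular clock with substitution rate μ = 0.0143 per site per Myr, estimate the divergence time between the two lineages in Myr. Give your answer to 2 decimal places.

Under the Kimura two-parameter model, d = −½ ln(1 − 2P − Q) − ¼ ln(1 − 2Q).
1 − 2P − Q = 0.393, giving −½ ln(0.393) = 0.466973.
1 − 2Q = 0.666, giving −¼ ln(0.666) = 0.101616.
d = 0.466973 + 0.101616 = 0.568589.
Under a molecular clock d = 2μt, so t = d/(2μ) = 0.568589 / (2 × 0.0143) = 19.88 Myr.

19.88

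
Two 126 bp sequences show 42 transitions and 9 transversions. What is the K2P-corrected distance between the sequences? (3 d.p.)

0.708

P = 42/126 ≈ 0.333333 and Q = 9/126 ≈ 0.071429.
Under the Kimura two-parameter model, d = −½ ln(1 − 2P − Q) − ¼ ln(1 − 2Q).
1 − 2P − Q = 0.261905, giving −½ ln(0.261905) = 0.669887.
1 − 2Q = 0.857142, giving −¼ ln(0.857142) = 0.038538.
d = 0.669887 + 0.038538 = 0.708425.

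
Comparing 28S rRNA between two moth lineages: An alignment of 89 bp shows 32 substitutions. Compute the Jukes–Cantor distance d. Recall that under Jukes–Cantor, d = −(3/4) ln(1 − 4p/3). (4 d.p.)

p = 32/89 ≈ 0.359551.
d = −(3/4) ln(1 − 4p/3) = −0.75 ln(1 − 0.479401) = −0.75 ln(0.520599)
  = −0.75 × (-0.652775) = 0.489581 substitutions/site.

0.4896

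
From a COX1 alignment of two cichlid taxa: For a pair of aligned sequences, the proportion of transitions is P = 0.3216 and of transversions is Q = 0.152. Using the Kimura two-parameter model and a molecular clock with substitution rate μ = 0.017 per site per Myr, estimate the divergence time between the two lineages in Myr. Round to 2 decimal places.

25.98

Under the Kimura two-parameter model, d = −½ ln(1 − 2P − Q) − ¼ ln(1 − 2Q).
1 − 2P − Q = 0.2048, giving −½ ln(0.2048) = 0.792861.
1 − 2Q = 0.696, giving −¼ ln(0.696) = 0.090601.
d = 0.792861 + 0.090601 = 0.883462.
Under a molecular clock d = 2μt, so t = d/(2μ) = 0.883462 / (2 × 0.017) = 25.98 Myr.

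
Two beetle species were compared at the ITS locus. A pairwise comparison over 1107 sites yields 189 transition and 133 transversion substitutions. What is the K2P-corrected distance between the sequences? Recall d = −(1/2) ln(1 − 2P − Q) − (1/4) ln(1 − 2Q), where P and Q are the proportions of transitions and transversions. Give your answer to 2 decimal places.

P = 189/1107 ≈ 0.170732 and Q = 133/1107 ≈ 0.120145.
Under the Kimura two-parameter model, d = −½ ln(1 − 2P − Q) − ¼ ln(1 − 2Q).
1 − 2P − Q = 0.538391, giving −½ ln(0.538391) = 0.309585.
1 − 2Q = 0.75971, giving −¼ ln(0.75971) = 0.068705.
d = 0.309585 + 0.068705 = 0.378290.

0.38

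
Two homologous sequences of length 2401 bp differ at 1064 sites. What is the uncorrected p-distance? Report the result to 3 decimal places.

0.443

p = 1064/2401 = 0.443148… ≈ 0.443 (to 3 d.p.).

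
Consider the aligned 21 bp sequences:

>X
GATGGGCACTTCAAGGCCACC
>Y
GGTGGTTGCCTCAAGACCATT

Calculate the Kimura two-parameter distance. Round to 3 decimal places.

0.651

Of 21 sites, 7 differences are transitions and 1 are transversions, so P = 7/21 ≈ 0.333333 and Q = 1/21 ≈ 0.047619.
Under the Kimura two-parameter model, d = −½ ln(1 − 2P − Q) − ¼ ln(1 − 2Q).
1 − 2P − Q = 0.285715, giving −½ ln(0.285715) = 0.626380.
1 − 2Q = 0.904762, giving −¼ ln(0.904762) = 0.025021.
d = 0.626380 + 0.025021 = 0.651401.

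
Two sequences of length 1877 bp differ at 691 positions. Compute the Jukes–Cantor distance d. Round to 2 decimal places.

p = 691/1877 ≈ 0.368141.
d = −(3/4) ln(1 − 4p/3) = −0.75 ln(1 − 0.490855) = −0.75 ln(0.509145)
  = −0.75 × (-0.675022) = 0.506267 substitutions/site.

0.51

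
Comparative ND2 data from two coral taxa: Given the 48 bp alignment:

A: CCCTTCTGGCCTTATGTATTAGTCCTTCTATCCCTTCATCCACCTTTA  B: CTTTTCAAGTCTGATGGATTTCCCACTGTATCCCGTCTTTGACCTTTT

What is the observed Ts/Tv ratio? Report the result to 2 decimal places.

Transitions are A↔G and C↔T; transversions are all other mismatches.
Transitions: 7. Transversions: 11.
R = 7/11 = 0.636363… ≈ 0.64 (to 2 d.p.).

0.64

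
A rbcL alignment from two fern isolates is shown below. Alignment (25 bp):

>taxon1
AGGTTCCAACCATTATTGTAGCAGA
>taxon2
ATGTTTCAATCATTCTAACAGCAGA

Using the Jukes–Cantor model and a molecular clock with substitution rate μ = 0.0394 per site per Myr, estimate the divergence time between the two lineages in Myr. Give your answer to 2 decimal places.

The sequences differ at 7 of 25 sites (2, 6, 10, 15, 17, 18, 19), so p = 7/25 = 0.28.
d = −(3/4) ln(1 − 4p/3) = −0.75 ln(1 − 0.373333) = −0.75 ln(0.626667)
  = −0.75 × (-0.467340) = 0.350505 substitutions/site.
Under a molecular clock d = 2μt, so t = d/(2μ) = 0.350505 / (2 × 0.0394) = 4.45 Myr.

4.45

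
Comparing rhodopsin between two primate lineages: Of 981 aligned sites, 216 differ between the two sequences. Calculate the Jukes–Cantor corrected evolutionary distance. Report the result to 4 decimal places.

p = 216/981 ≈ 0.220183.
d = −(3/4) ln(1 − 4p/3) = −0.75 ln(1 − 0.293577) = −0.75 ln(0.706423)
  = −0.75 × (-0.347541) = 0.260656 substitutions/site.

0.2607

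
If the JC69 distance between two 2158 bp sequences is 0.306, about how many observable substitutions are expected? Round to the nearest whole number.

Invert JC69: p = (3/4)(1 − e^(−4d/3)) = 0.75 × (1 − e^(-0.408)) = 0.75 × (1 − 0.664979) = 0.251266.
Expected differing sites = pL ≈ 0.251266 × 2158 = 542.232028 ≈ 542.

542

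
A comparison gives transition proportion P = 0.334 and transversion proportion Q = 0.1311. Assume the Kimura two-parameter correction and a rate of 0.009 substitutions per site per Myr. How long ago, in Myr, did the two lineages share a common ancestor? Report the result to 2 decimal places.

48.81

Under the Kimura two-parameter model, d = −½ ln(1 − 2P − Q) − ¼ ln(1 − 2Q).
1 − 2P − Q = 0.2009, giving −½ ln(0.2009) = 0.802474.
1 − 2Q = 0.7378, giving −¼ ln(0.7378) = 0.076021.
d = 0.802474 + 0.076021 = 0.878495.
Under a molecular clock d = 2μt, so t = d/(2μ) = 0.878495 / (2 × 0.009) = 48.81 Myr.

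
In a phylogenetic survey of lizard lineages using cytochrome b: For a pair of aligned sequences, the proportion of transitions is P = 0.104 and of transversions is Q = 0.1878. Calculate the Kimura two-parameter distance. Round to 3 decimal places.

Under the Kimura two-parameter model, d = −½ ln(1 − 2P − Q) − ¼ ln(1 − 2Q).
1 − 2P − Q = 0.6042, giving −½ ln(0.6042) = 0.251925.
1 − 2Q = 0.6244, giving −¼ ln(0.6244) = 0.117741.
d = 0.251925 + 0.117741 = 0.369666.

0.370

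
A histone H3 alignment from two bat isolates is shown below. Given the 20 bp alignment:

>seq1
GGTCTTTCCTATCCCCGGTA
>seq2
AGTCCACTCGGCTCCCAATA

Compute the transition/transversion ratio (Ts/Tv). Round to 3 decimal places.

Transitions are A↔G and C↔T; transversions are all other mismatches.
Transitions: 9. Transversions: 2.
R = 9/2 = 4.500.

4.500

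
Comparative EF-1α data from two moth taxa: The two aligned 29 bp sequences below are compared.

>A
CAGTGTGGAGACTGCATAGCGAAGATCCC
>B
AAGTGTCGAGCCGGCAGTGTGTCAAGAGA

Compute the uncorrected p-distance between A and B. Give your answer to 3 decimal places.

0.483

The sequences differ at 14 of 29 positions.
p = 14/29 = 0.482758… ≈ 0.483 (to 3 d.p.).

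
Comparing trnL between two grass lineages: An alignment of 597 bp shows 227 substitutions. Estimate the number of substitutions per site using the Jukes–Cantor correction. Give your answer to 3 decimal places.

p = 227/597 ≈ 0.380235.
d = −(3/4) ln(1 − 4p/3) = −0.75 ln(1 − 0.50698) = −0.75 ln(0.49302)
  = −0.75 × (-0.707206) = 0.530405 substitutions/site.

0.530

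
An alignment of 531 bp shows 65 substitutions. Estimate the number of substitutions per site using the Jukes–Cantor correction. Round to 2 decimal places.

p = 65/531 ≈ 0.122411.
d = −(3/4) ln(1 − 4p/3) = −0.75 ln(1 − 0.163215) = −0.75 ln(0.836785)
  = −0.75 × (-0.178188) = 0.133641 substitutions/site.

0.13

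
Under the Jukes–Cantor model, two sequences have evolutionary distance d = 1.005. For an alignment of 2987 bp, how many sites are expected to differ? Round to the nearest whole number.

Invert JC69: p = (3/4)(1 − e^(−4d/3)) = 0.75 × (1 − e^(-1.34)) = 0.75 × (1 − 0.261846) = 0.553616.
Expected differing sites = pL ≈ 0.553616 × 2987 = 1653.650992 ≈ 1654.

1654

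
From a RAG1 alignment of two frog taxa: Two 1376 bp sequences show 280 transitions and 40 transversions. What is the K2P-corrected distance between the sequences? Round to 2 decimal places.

0.30

P = 280/1376 ≈ 0.203488 and Q = 40/1376 ≈ 0.02907.
Under the Kimura two-parameter model, d = −½ ln(1 − 2P − Q) − ¼ ln(1 − 2Q).
1 − 2P − Q = 0.563954, giving −½ ln(0.563954) = 0.286391.
1 − 2Q = 0.94186, giving −¼ ln(0.94186) = 0.014975.
d = 0.286391 + 0.014975 = 0.301366.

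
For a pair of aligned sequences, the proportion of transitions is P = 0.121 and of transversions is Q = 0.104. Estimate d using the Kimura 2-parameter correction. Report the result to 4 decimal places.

0.2706

Under the Kimura two-parameter model, d = −½ ln(1 − 2P − Q) − ¼ ln(1 − 2Q).
1 − 2P − Q = 0.654, giving −½ ln(0.654) = 0.212324.
1 − 2Q = 0.792, giving −¼ ln(0.792) = 0.058298.
d = 0.212324 + 0.058298 = 0.270622.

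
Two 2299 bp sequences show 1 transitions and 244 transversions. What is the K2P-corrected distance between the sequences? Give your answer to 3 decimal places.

P = 1/2299 ≈ 0.000435 and Q = 244/2299 ≈ 0.106133.
Under the Kimura two-parameter model, d = −½ ln(1 − 2P − Q) − ¼ ln(1 − 2Q).
1 − 2P − Q = 0.892997, giving −½ ln(0.892997) = 0.056586.
1 − 2Q = 0.787734, giving −¼ ln(0.787734) = 0.059649.
d = 0.056586 + 0.059649 = 0.116235.

0.116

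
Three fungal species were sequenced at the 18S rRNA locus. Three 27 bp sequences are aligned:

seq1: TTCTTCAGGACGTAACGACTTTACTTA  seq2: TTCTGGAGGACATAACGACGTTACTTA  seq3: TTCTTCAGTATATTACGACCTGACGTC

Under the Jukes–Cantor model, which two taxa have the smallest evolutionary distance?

seq1 and seq2

seq1–seq2: 4/27 differ, p = 0.148, d = 0.165.
seq1–seq3: 8/27 differ, p = 0.296, d = 0.377.
seq2–seq3: 9/27 differ, p = 0.333, d = 0.441.
The smallest distance is between seq1 and seq2.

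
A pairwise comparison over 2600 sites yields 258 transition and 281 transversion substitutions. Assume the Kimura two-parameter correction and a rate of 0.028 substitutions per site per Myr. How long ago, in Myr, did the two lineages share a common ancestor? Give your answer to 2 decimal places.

P = 258/2600 ≈ 0.099231 and Q = 281/2600 ≈ 0.108077.
Under the Kimura two-parameter model, d = −½ ln(1 − 2P − Q) − ¼ ln(1 − 2Q).
1 − 2P − Q = 0.693461, giving −½ ln(0.693461) = 0.183030.
1 − 2Q = 0.783846, giving −¼ ln(0.783846) = 0.060886.
d = 0.183030 + 0.060886 = 0.243916.
Under a molecular clock d = 2μt, so t = d/(2μ) = 0.243916 / (2 × 0.028) = 4.36 Myr.

4.36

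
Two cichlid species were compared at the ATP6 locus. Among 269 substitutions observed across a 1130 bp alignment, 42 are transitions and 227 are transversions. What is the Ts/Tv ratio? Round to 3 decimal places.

R = 42/227 = 0.185022… ≈ 0.185 (to 3 d.p.).

0.185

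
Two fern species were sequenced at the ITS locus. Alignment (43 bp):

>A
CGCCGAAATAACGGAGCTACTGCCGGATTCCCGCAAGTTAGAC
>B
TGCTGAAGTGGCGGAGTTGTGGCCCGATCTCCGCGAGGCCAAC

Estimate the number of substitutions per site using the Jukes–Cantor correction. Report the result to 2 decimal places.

The sequences differ at 17 of 43 sites, so p = 17/43 ≈ 0.395349.
d = −(3/4) ln(1 − 4p/3) = −0.75 ln(1 − 0.527132) = −0.75 ln(0.472868)
  = −0.75 × (-0.748939) = 0.561704 substitutions/site.

0.56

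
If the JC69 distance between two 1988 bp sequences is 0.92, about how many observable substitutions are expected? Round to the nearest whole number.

1054

Invert JC69: p = (3/4)(1 − e^(−4d/3)) = 0.75 × (1 − e^(-1.226667)) = 0.75 × (1 − 0.293268) = 0.530049.
Expected differing sites = pL ≈ 0.530049 × 1988 = 1053.737412 ≈ 1054.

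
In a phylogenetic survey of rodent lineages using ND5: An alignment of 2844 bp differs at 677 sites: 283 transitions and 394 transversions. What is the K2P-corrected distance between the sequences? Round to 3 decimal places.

P = 283/2844 ≈ 0.099508 and Q = 394/2844 ≈ 0.138537.
Under the Kimura two-parameter model, d = −½ ln(1 − 2P − Q) − ¼ ln(1 − 2Q).
1 − 2P − Q = 0.662447, giving −½ ln(0.662447) = 0.205907.
1 − 2Q = 0.722926, giving −¼ ln(0.722926) = 0.081112.
d = 0.205907 + 0.081112 = 0.287019.

0.287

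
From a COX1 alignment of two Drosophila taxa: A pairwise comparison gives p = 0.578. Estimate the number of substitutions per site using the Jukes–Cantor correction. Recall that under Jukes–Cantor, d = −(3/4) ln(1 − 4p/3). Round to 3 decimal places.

1.104

d = −(3/4) ln(1 − 4p/3) = −0.75 ln(1 − 0.770667) = −0.75 ln(0.229333)
  = −0.75 × (-1.472580) = 1.104435 substitutions/site.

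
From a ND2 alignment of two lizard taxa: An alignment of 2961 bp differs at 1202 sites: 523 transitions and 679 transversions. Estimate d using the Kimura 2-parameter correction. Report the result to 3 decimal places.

0.590

P = 523/2961 ≈ 0.17663 and Q = 679/2961 ≈ 0.229314.
Under the Kimura two-parameter model, d = −½ ln(1 − 2P − Q) − ¼ ln(1 − 2Q).
1 − 2P − Q = 0.417426, giving −½ ln(0.417426) = 0.436824.
1 − 2Q = 0.541372, giving −¼ ln(0.541372) = 0.153412.
d = 0.436824 + 0.153412 = 0.590236.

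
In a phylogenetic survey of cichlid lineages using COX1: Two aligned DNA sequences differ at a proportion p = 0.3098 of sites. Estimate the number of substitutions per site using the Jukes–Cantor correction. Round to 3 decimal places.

d = −(3/4) ln(1 − 4p/3) = −0.75 ln(1 − 0.413067) = −0.75 ln(0.586933)
  = −0.75 × (-0.532845) = 0.399634 substitutions/site.

0.400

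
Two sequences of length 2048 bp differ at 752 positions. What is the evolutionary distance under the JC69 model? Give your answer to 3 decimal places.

p = 752/2048 ≈ 0.367188.
d = −(3/4) ln(1 − 4p/3) = −0.75 ln(1 − 0.489584) = −0.75 ln(0.510416)
  = −0.75 × (-0.672529) = 0.504397 substitutions/site.

0.504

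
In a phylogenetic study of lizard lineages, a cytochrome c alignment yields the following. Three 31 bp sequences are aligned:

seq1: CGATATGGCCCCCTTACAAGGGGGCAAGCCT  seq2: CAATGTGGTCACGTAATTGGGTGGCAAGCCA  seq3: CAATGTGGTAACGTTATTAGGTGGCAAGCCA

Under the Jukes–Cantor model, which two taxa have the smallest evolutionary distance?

seq2 and seq3

seq1–seq2: 11/31 differ, p = 0.355, d = 0.481.
seq1–seq3: 10/31 differ, p = 0.323, d = 0.422.
seq2–seq3: 3/31 differ, p = 0.097, d = 0.104.
The smallest distance is between seq2 and seq3.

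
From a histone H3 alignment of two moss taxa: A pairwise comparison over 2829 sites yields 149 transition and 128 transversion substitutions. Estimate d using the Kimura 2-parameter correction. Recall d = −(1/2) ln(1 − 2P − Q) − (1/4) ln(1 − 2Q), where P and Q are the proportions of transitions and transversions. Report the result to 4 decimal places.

0.1053

P = 149/2829 ≈ 0.052669 and Q = 128/2829 ≈ 0.045246.
Under the Kimura two-parameter model, d = −½ ln(1 − 2P − Q) − ¼ ln(1 − 2Q).
1 − 2P − Q = 0.849416, giving −½ ln(0.849416) = 0.081603.
1 − 2Q = 0.909508, giving −¼ ln(0.909508) = 0.023713.
d = 0.081603 + 0.023713 = 0.105316.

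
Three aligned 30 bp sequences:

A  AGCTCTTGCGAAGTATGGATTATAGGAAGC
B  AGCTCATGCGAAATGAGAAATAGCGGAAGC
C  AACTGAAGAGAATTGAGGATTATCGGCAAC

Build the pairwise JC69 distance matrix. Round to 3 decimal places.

d(A,B) = 0.330, d(A,C) = 0.503, d(B,C) = 0.441

A–B: 8/30 sites differ → p ≈ 0.266667, d = −0.75 ln(1 − 0.355556) = 0.329526 ≈ 0.330.
A–C: 11/30 sites differ → p ≈ 0.366667, d = −0.75 ln(1 − 0.488889) = 0.503376 ≈ 0.503.
B–C: 10/30 sites differ → p ≈ 0.333333, d = −0.75 ln(1 − 0.444444) = 0.440839 ≈ 0.441.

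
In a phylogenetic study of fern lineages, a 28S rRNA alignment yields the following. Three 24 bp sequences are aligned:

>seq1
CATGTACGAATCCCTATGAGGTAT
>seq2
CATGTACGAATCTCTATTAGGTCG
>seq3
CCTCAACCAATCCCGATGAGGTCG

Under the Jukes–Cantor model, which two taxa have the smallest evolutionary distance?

seq1–seq2: 4/24 differ, p = 0.167, d = 0.188.
seq1–seq3: 7/24 differ, p = 0.292, d = 0.369.
seq2–seq3: 7/24 differ, p = 0.292, d = 0.369.
The smallest distance is between seq1 and seq2.

seq1 and seq2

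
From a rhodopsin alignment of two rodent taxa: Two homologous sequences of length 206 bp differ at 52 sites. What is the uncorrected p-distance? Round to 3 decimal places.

p = 52/206 = 0.252427… ≈ 0.252 (to 3 d.p.).

0.252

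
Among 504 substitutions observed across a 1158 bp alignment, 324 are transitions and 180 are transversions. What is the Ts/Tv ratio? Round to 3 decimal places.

R = 324/180 = 1.800.

1.800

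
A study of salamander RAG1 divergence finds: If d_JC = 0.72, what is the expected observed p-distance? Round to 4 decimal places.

p = (3/4)(1 − e^(−4d/3)) = 0.75 × (1 − e^(-0.96)) = 0.75 × (1 − 0.382893) = 0.462830.

0.4628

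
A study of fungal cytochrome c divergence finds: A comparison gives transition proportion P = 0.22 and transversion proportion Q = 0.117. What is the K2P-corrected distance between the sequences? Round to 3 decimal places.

0.474

Under the Kimura two-parameter model, d = −½ ln(1 − 2P − Q) − ¼ ln(1 − 2Q).
1 − 2P − Q = 0.443, giving −½ ln(0.443) = 0.407093.
1 − 2Q = 0.766, giving −¼ ln(0.766) = 0.066643.
d = 0.407093 + 0.066643 = 0.473736.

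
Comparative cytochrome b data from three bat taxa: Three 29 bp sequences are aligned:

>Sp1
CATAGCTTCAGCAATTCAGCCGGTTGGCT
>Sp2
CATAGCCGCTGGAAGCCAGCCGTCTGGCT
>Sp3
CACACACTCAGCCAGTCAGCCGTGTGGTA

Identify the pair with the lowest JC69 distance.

Sp1 and Sp2

Sp1–Sp2: 8/29 differ, p = 0.276, d = 0.344.
Sp1–Sp3: 10/29 differ, p = 0.345, d = 0.462.
Sp2–Sp3: 11/29 differ, p = 0.379, d = 0.529.
The smallest distance is between Sp1 and Sp2.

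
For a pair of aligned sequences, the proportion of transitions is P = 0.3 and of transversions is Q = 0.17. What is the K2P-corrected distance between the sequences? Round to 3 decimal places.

0.839

Under the Kimura two-parameter model, d = −½ ln(1 − 2P − Q) − ¼ ln(1 − 2Q).
1 − 2P − Q = 0.23, giving −½ ln(0.23) = 0.734838.
1 − 2Q = 0.66, giving −¼ ln(0.66) = 0.103879.
d = 0.734838 + 0.103879 = 0.838717.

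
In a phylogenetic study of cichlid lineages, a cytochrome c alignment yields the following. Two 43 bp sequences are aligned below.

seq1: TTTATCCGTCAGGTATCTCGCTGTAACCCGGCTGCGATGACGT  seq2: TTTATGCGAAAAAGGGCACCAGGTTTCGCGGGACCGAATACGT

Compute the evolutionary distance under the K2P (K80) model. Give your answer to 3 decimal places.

0.774

Of 43 sites, 3 differences are transitions and 17 are transversions, so P = 3/43 ≈ 0.069767 and Q = 17/43 ≈ 0.395349.
Under the Kimura two-parameter model, d = −½ ln(1 − 2P − Q) − ¼ ln(1 − 2Q).
1 − 2P − Q = 0.465117, giving −½ ln(0.465117) = 0.382733.
1 − 2Q = 0.209302, giving −¼ ln(0.209302) = 0.390994.
d = 0.382733 + 0.390994 = 0.773727.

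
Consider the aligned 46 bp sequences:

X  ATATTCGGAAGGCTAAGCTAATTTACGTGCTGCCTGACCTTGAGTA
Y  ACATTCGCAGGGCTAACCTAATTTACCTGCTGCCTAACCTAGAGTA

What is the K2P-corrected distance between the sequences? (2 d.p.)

0.17

Of 46 sites, 3 differences are transitions and 4 are transversions, so P = 3/46 ≈ 0.065217 and Q = 4/46 ≈ 0.086957.
Under the Kimura two-parameter model, d = −½ ln(1 − 2P − Q) − ¼ ln(1 − 2Q).
1 − 2P − Q = 0.782609, giving −½ ln(0.782609) = 0.122561.
1 − 2Q = 0.826086, giving −¼ ln(0.826086) = 0.047764.
d = 0.122561 + 0.047764 = 0.170325.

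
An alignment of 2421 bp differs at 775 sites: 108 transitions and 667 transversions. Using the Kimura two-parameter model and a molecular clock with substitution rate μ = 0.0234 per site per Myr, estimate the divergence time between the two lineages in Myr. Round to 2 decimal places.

9.12

P = 108/2421 ≈ 0.04461 and Q = 667/2421 ≈ 0.275506.
Under the Kimura two-parameter model, d = −½ ln(1 − 2P − Q) − ¼ ln(1 − 2Q).
1 − 2P − Q = 0.635274, giving −½ ln(0.635274) = 0.226849.
1 − 2Q = 0.448988, giving −¼ ln(0.448988) = 0.200190.
d = 0.226849 + 0.200190 = 0.427039.
Under a molecular clock d = 2μt, so t = d/(2μ) = 0.427039 / (2 × 0.0234) = 9.12 Myr.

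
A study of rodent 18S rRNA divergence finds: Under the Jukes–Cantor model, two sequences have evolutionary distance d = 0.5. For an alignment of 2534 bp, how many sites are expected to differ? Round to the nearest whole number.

Invert JC69: p = (3/4)(1 − e^(−4d/3)) = 0.75 × (1 − e^(-0.666667)) = 0.75 × (1 − 0.513417) = 0.364937.
Expected differing sites = pL ≈ 0.364937 × 2534 = 924.750358 ≈ 925.

925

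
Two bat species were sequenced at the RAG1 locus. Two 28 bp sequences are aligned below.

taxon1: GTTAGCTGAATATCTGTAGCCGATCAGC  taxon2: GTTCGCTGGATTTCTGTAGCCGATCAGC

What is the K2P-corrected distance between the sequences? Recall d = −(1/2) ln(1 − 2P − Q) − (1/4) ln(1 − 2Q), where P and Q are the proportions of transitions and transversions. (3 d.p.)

Of 28 sites, 1 differences are transitions and 2 are transversions, so P = 1/28 ≈ 0.035714 and Q = 2/28 ≈ 0.071429.
Under the Kimura two-parameter model, d = −½ ln(1 − 2P − Q) − ¼ ln(1 − 2Q).
1 − 2P − Q = 0.857143, giving −½ ln(0.857143) = 0.077075.
1 − 2Q = 0.857142, giving −¼ ln(0.857142) = 0.038538.
d = 0.077075 + 0.038538 = 0.115613.

0.116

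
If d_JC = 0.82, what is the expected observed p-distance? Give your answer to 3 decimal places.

p = (3/4)(1 − e^(−4d/3)) = 0.75 × (1 − e^(-1.093333)) = 0.75 × (1 − 0.335098) = 0.498677.

0.499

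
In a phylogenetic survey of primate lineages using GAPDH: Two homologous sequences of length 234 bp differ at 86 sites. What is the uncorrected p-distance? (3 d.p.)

p = 86/234 = 0.367521… ≈ 0.368 (to 3 d.p.).

0.368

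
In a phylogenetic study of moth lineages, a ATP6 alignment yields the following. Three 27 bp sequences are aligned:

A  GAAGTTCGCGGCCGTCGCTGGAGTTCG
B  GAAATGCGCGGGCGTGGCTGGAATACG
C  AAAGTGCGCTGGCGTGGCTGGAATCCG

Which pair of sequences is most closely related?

A–B: 6/27 differ, p = 0.222, d = 0.264.
A–C: 7/27 differ, p = 0.259, d = 0.318.
B–C: 4/27 differ, p = 0.148, d = 0.165.
The smallest distance is between B and C.

B and C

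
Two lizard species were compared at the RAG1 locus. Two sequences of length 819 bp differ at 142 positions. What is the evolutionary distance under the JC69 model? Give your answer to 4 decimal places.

0.1972

p = 142/819 ≈ 0.173382.
d = −(3/4) ln(1 − 4p/3) = −0.75 ln(1 − 0.231176) = −0.75 ln(0.768824)
  = −0.75 × (-0.262893) = 0.197170 substitutions/site.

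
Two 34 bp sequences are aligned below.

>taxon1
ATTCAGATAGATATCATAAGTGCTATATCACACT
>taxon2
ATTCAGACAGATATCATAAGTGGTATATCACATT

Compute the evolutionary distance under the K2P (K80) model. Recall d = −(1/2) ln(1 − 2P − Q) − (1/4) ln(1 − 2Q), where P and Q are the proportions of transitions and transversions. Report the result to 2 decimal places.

Of 34 sites, 2 differences are transitions and 1 are transversions, so P = 2/34 ≈ 0.058824 and Q = 1/34 ≈ 0.029412.
Under the Kimura two-parameter model, d = −½ ln(1 − 2P − Q) − ¼ ln(1 − 2Q).
1 − 2P − Q = 0.85294, giving −½ ln(0.85294) = 0.079533.
1 − 2Q = 0.941176, giving −¼ ln(0.941176) = 0.015156.
d = 0.079533 + 0.015156 = 0.094689.

0.09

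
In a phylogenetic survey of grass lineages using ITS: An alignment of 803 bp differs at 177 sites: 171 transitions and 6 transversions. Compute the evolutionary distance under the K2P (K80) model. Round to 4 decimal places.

0.2878

P = 171/803 ≈ 0.212951 and Q = 6/803 ≈ 0.007472.
Under the Kimura two-parameter model, d = −½ ln(1 − 2P − Q) − ¼ ln(1 − 2Q).
1 − 2P − Q = 0.566626, giving −½ ln(0.566626) = 0.284028.
1 − 2Q = 0.985056, giving −¼ ln(0.985056) = 0.003764.
d = 0.284028 + 0.003764 = 0.287792.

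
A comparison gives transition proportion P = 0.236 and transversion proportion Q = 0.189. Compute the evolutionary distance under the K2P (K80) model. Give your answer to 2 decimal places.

Under the Kimura two-parameter model, d = −½ ln(1 − 2P − Q) − ¼ ln(1 − 2Q).
1 − 2P − Q = 0.339, giving −½ ln(0.339) = 0.540878.
1 − 2Q = 0.622, giving −¼ ln(0.622) = 0.118704.
d = 0.540878 + 0.118704 = 0.659582.

0.66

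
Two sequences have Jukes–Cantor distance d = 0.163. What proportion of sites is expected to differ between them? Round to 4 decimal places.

p = (3/4)(1 − e^(−4d/3)) = 0.75 × (1 − e^(-0.217333)) = 0.75 × (1 − 0.804662) = 0.146504.

0.1465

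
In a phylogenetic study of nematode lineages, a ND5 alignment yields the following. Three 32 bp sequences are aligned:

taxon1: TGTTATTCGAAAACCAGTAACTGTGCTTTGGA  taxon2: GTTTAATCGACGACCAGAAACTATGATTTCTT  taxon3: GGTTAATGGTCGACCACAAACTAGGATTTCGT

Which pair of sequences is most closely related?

taxon1–taxon2: 11/32 differ, p = 0.344, d = 0.460.
taxon1–taxon3: 13/32 differ, p = 0.406, d = 0.585.
taxon2–taxon3: 6/32 differ, p = 0.188, d = 0.216.
The smallest distance is between taxon2 and taxon3.

taxon2 and taxon3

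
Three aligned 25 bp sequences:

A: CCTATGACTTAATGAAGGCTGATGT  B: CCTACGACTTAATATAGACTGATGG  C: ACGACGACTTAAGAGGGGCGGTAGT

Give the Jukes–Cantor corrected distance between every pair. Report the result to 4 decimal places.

A–B: 5/25 sites differ → p = 0.2, d = −0.75 ln(1 − 0.266667) = 0.232617 ≈ 0.2326.
A–C: 10/25 sites differ → p = 0.4, d = −0.75 ln(1 − 0.533333) = 0.571605 ≈ 0.5716.
B–C: 10/25 sites differ → p = 0.4, d = −0.75 ln(1 − 0.533333) = 0.571605 ≈ 0.5716.

d(A,B) = 0.2326, d(A,C) = 0.5716, d(B,C) = 0.5716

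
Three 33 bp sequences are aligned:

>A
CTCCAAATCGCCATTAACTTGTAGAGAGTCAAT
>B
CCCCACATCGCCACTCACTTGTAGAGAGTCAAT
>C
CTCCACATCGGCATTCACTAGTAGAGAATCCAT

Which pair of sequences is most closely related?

A–B: 4/33 differ, p = 0.121, d = 0.132.
A–C: 6/33 differ, p = 0.182, d = 0.208.
B–C: 6/33 differ, p = 0.182, d = 0.208.
The smallest distance is between A and B.

A and B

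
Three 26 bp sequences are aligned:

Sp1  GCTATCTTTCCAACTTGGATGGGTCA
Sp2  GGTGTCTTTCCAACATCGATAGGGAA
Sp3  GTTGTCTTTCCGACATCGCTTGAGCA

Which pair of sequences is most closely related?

Sp2 and Sp3

Sp1–Sp2: 7/26 differ, p = 0.269, d = 0.334.
Sp1–Sp3: 9/26 differ, p = 0.346, d = 0.464.
Sp2–Sp3: 6/26 differ, p = 0.231, d = 0.276.
The smallest distance is between Sp2 and Sp3.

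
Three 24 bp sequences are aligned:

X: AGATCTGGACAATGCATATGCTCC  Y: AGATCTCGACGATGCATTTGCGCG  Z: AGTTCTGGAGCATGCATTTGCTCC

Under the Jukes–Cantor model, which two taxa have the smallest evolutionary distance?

X–Y: 5/24 differ, p = 0.208, d = 0.244.
X–Z: 4/24 differ, p = 0.167, d = 0.188.
Y–Z: 6/24 differ, p = 0.250, d = 0.304.
The smallest distance is between X and Z.

X and Z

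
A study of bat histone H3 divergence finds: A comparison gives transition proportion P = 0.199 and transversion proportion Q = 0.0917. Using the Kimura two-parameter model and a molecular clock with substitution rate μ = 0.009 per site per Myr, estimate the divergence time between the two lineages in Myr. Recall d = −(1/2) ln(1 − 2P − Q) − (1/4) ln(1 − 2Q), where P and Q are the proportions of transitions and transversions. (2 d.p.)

Under the Kimura two-parameter model, d = −½ ln(1 − 2P − Q) − ¼ ln(1 − 2Q).
1 − 2P − Q = 0.5103, giving −½ ln(0.5103) = 0.336378.
1 − 2Q = 0.8166, giving −¼ ln(0.8166) = 0.050651.
d = 0.336378 + 0.050651 = 0.387029.
Under a molecular clock d = 2μt, so t = d/(2μ) = 0.387029 / (2 × 0.009) = 21.50 Myr.

21.50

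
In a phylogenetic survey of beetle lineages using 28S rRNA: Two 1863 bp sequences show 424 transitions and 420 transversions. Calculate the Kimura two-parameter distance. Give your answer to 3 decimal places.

P = 424/1863 ≈ 0.22759 and Q = 420/1863 ≈ 0.225443.
Under the Kimura two-parameter model, d = −½ ln(1 − 2P − Q) − ¼ ln(1 − 2Q).
1 − 2P − Q = 0.319377, giving −½ ln(0.319377) = 0.570692.
1 − 2Q = 0.549114, giving −¼ ln(0.549114) = 0.149862.
d = 0.570692 + 0.149862 = 0.720554.

0.721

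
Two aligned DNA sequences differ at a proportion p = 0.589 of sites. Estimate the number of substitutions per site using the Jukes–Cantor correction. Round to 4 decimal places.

1.1540

d = −(3/4) ln(1 − 4p/3) = −0.75 ln(1 − 0.785333) = −0.75 ln(0.214667)
  = −0.75 × (-1.538667) = 1.154000 substitutions/site.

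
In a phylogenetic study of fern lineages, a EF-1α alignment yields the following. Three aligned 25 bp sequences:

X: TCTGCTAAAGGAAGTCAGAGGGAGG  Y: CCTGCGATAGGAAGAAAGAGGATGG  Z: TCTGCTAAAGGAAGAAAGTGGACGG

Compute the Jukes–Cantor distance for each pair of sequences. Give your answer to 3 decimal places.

d(X,Y) = 0.351, d(X,Z) = 0.233, d(Y,Z) = 0.233

X–Y: 7/25 sites differ → p = 0.28, d = −0.75 ln(1 − 0.373333) = 0.350505 ≈ 0.351.
X–Z: 5/25 sites differ → p = 0.2, d = −0.75 ln(1 − 0.266667) = 0.232617 ≈ 0.233.
Y–Z: 5/25 sites differ → p = 0.2, d = −0.75 ln(1 − 0.266667) = 0.232617 ≈ 0.233.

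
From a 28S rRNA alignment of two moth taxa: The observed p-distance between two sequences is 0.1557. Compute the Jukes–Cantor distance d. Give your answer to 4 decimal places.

d = −(3/4) ln(1 − 4p/3) = −0.75 ln(1 − 0.2076) = −0.75 ln(0.7924)
  = −0.75 × (-0.232689) = 0.174517 substitutions/site.

0.1745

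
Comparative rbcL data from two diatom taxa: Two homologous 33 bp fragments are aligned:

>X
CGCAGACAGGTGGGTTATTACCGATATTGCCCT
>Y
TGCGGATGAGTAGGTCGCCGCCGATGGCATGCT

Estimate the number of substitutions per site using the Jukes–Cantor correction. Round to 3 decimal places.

0.871

The sequences differ at 17 of 33 sites, so p = 17/33 ≈ 0.515152.
d = −(3/4) ln(1 − 4p/3) = −0.75 ln(1 − 0.686869) = −0.75 ln(0.313131)
  = −0.75 × (-1.161134) = 0.870851 substitutions/site.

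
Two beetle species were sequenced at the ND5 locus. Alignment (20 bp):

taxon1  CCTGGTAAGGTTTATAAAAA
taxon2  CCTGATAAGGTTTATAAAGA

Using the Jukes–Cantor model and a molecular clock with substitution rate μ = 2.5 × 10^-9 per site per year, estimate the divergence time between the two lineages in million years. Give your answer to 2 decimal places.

The sequences differ at 2 of 20 sites (5, 19), so p = 2/20 = 0.1.
d = −(3/4) ln(1 − 4p/3) = −0.75 ln(1 − 0.133333) = −0.75 ln(0.866667)
  = −0.75 × (-0.143100) = 0.107325 substitutions/site.
Under a molecular clock d = 2μt, so t = d/(2μ) = 0.107325 / (2 × 2.5 × 10^-9) = 21.47 million years.

21.47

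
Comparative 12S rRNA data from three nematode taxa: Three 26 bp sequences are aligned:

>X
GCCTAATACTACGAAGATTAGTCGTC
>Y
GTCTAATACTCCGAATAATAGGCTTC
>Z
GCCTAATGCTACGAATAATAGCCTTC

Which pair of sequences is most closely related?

Y and Z

X–Y: 6/26 differ, p = 0.231, d = 0.276.
X–Z: 5/26 differ, p = 0.192, d = 0.222.
Y–Z: 4/26 differ, p = 0.154, d = 0.172.
The smallest distance is between Y and Z.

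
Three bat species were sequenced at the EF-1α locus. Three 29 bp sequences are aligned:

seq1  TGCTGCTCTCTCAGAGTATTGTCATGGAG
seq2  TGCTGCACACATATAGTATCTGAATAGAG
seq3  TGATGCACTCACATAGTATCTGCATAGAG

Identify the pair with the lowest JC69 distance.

seq2 and seq3

seq1–seq2: 10/29 differ, p = 0.345, d = 0.462.
seq1–seq3: 8/29 differ, p = 0.276, d = 0.344.
seq2–seq3: 4/29 differ, p = 0.138, d = 0.152.
The smallest distance is between seq2 and seq3.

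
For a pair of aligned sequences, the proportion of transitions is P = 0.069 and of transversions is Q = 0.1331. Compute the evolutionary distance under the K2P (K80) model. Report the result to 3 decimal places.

Under the Kimura two-parameter model, d = −½ ln(1 − 2P − Q) − ¼ ln(1 − 2Q).
1 − 2P − Q = 0.7289, giving −½ ln(0.7289) = 0.158109.
1 − 2Q = 0.7338, giving −¼ ln(0.7338) = 0.077380.
d = 0.158109 + 0.077380 = 0.235489.

0.235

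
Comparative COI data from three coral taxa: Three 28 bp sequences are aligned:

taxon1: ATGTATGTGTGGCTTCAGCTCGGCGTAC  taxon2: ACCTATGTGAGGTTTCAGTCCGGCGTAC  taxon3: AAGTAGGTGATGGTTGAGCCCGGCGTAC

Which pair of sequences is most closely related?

taxon1–taxon2: 6/28 differ, p = 0.214, d = 0.252.
taxon1–taxon3: 7/28 differ, p = 0.250, d = 0.304.
taxon2–taxon3: 7/28 differ, p = 0.250, d = 0.304.
The smallest distance is between taxon1 and taxon2.

taxon1 and taxon2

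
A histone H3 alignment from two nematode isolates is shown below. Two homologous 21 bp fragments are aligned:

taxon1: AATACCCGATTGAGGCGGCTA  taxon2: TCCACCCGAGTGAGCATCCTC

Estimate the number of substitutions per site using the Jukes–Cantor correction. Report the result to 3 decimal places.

0.635

The sequences differ at 9 of 21 sites (1, 2, 3, 10, 15, 16, 17, 18, 21), so p = 9/21 ≈ 0.428571.
d = −(3/4) ln(1 − 4p/3) = −0.75 ln(1 − 0.571428) = −0.75 ln(0.428572)
  = −0.75 × (-0.847297) = 0.635473 substitutions/site.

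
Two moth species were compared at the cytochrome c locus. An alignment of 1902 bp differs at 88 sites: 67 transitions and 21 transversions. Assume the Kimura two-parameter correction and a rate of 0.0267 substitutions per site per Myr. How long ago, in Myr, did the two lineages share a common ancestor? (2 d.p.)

0.90

P = 67/1902 ≈ 0.035226 and Q = 21/1902 ≈ 0.011041.
Under the Kimura two-parameter model, d = −½ ln(1 − 2P − Q) − ¼ ln(1 − 2Q).
1 − 2P − Q = 0.918507, giving −½ ln(0.918507) = 0.042503.
1 − 2Q = 0.977918, giving −¼ ln(0.977918) = 0.005582.
d = 0.042503 + 0.005582 = 0.048085.
Under a molecular clock d = 2μt, so t = d/(2μ) = 0.048085 / (2 × 0.0267) = 0.90 Myr.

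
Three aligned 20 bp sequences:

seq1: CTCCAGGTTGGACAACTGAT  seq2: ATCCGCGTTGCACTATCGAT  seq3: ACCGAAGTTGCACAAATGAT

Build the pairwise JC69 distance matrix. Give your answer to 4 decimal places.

seq1–seq2: 7/20 sites differ → p = 0.35, d = −0.75 ln(1 − 0.466667) = 0.471457 ≈ 0.4715.
seq1–seq3: 6/20 sites differ → p = 0.3, d = −0.75 ln(1 − 0.4) = 0.383119 ≈ 0.3831.
seq2–seq3: 7/20 sites differ → p = 0.35, d = −0.75 ln(1 − 0.466667) = 0.471457 ≈ 0.4715.

d(seq1,seq2) = 0.4715, d(seq1,seq3) = 0.3831, d(seq2,seq3) = 0.4715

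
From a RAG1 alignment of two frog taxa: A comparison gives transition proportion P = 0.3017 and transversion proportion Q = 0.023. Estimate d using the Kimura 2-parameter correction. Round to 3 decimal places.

0.504

Under the Kimura two-parameter model, d = −½ ln(1 − 2P − Q) − ¼ ln(1 − 2Q).
1 − 2P − Q = 0.3736, giving −½ ln(0.3736) = 0.492285.
1 − 2Q = 0.954, giving −¼ ln(0.954) = 0.011773.
d = 0.492285 + 0.011773 = 0.504058.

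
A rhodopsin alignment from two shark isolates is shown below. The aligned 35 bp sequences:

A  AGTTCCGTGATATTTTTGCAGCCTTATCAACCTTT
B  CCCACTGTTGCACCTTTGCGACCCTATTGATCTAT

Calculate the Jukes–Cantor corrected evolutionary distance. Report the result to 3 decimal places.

0.782

The sequences differ at 17 of 35 sites, so p = 17/35 ≈ 0.485714.
d = −(3/4) ln(1 − 4p/3) = −0.75 ln(1 − 0.647619) = −0.75 ln(0.352381)
  = −0.75 × (-1.043042) = 0.782282 substitutions/site.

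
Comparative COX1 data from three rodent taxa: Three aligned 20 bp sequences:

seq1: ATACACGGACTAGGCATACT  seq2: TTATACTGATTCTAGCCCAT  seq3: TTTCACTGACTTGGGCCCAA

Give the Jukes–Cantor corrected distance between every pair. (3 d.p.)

d(seq1,seq2) = 1.207, d(seq1,seq3) = 0.824, d(seq2,seq3) = 0.471

seq1–seq2: 12/20 sites differ → p = 0.6, d = −0.75 ln(1 − 0.8) = 1.207078 ≈ 1.207.
seq1–seq3: 10/20 sites differ → p = 0.5, d = −0.75 ln(1 − 0.666667) = 0.823960 ≈ 0.824.
seq2–seq3: 7/20 sites differ → p = 0.35, d = −0.75 ln(1 − 0.466667) = 0.471457 ≈ 0.471.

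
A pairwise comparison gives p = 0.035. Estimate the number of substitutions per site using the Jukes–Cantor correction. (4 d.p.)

0.0358

d = −(3/4) ln(1 − 4p/3) = −0.75 ln(1 − 0.046667) = −0.75 ln(0.953333)
  = −0.75 × (-0.047791) = 0.035843 substitutions/site.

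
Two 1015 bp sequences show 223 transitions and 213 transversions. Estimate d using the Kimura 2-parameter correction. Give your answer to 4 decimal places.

0.6599

P = 223/1015 ≈ 0.219704 and Q = 213/1015 ≈ 0.209852.
Under the Kimura two-parameter model, d = −½ ln(1 − 2P − Q) − ¼ ln(1 − 2Q).
1 − 2P − Q = 0.35074, giving −½ ln(0.35074) = 0.523855.
1 − 2Q = 0.580296, giving −¼ ln(0.580296) = 0.136054.
d = 0.523855 + 0.136054 = 0.659909.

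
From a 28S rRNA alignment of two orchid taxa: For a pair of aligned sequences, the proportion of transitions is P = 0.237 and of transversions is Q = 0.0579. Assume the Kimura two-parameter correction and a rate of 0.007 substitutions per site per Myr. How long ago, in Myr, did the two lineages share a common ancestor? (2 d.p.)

Under the Kimura two-parameter model, d = −½ ln(1 − 2P − Q) − ¼ ln(1 − 2Q).
1 − 2P − Q = 0.4681, giving −½ ln(0.4681) = 0.379537.
1 − 2Q = 0.8842, giving −¼ ln(0.8842) = 0.030768.
d = 0.379537 + 0.030768 = 0.410305.
Under a molecular clock d = 2μt, so t = d/(2μ) = 0.410305 / (2 × 0.007) = 29.31 Myr.

29.31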